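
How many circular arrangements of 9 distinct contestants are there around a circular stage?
Circular: fix one position, arrange the rest. (9-1)! = 40320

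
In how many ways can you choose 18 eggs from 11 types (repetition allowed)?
C(18+11-1, 11-1) = C(28, 10) = 13123110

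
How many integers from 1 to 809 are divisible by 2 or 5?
⌊809/2⌋ + ⌊809/5⌋ - ⌊809/10⌋ = 404 + 161 - 80 = 485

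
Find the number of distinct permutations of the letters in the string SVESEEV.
7! / (2! × 2! × 3!) = 210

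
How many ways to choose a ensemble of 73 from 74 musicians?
C(74,73) = 74!/(73!×1!) = 74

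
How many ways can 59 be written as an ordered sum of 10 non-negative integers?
C(59+10-1, 10-1) = C(68, 9) = 49280065120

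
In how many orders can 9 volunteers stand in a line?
9! = 362880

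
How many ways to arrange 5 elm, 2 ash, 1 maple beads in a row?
8! / (5! × 2! × 1!) = 168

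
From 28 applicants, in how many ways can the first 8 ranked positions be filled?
P(28,8) = 28!/(28-8)! = 125318793600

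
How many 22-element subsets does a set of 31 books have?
C(31,22) = 31!/(22!×9!) = 20160075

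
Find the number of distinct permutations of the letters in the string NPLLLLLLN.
9! / (1! × 6! × 2!) = 252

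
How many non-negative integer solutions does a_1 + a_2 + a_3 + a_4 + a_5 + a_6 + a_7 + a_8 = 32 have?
C(32+8-1, 8-1) = C(39, 7) = 15380937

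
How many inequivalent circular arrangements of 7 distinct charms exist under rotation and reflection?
(7-1)!/2 = 720/2 = 360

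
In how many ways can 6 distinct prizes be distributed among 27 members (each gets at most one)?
P(27,6) = 27!/(27-6)! = 213127200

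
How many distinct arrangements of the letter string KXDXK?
5! / (1! × 2! × 2!) = 30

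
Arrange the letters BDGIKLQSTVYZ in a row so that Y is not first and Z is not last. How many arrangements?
By inclusion-exclusion: 12! - 2×(12-1)! + (12-2)! = 479001600 - 79833600 + 3628800 = 402796800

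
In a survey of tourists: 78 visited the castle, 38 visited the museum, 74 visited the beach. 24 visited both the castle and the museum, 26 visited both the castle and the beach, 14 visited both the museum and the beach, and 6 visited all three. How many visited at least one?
|A∪B∪C| = 78+38+74-24-26-14+6 = 132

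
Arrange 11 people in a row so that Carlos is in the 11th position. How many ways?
Fix one position: (11-1)! = 3628800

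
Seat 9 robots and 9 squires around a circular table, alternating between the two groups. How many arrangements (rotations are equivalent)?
Fix one of the robots: (9-1)! ways for the remaining robots, × 9! ways for the squires = 40320 × 362880 = 14631321600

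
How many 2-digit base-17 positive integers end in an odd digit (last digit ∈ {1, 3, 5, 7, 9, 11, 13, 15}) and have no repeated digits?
Last∈{1,3,5,7,9,11,13,15}. Last=0: 0. Last nonzero: 8×15×P(15,0) = 120. Total = 120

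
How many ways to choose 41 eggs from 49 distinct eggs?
C(49,41) = 49!/(41!×8!) = 450978066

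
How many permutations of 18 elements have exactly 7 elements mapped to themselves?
Choose the 7 fixed points C(18,7) = 31824, derange the rest: !11 = Σ_{j=0}^{11} (-1)^j·11!/j! = 39916800 - 39916800 + 19958400 - 6652800 + 1663200 - 332640 + 55440 - 7920 + 990 - 110 + 11 - 1 = 14684570. Product = 31824 × 14684570 = 467321755680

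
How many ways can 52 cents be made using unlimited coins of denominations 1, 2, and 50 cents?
Coefficient of x^52 in 1/(1-x^1) · 1/(1-x^2) · 1/(1-x^50). Case on j = number of 50-cent coins (j = 0..1); remainder r = 52 - 50j is made from {1,2} in ⌊r/2⌋+1 ways. r = 52, 2 → 27 + 2 = 29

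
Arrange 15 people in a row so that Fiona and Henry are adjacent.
Treat as block: (15-1)! × 2! = 87178291200 × 2 = 174356582400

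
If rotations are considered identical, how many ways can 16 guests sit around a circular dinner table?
Circular: fix one position, arrange the rest. (16-1)! = 1307674368000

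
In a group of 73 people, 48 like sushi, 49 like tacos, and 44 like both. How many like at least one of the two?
|A∪B| = |A| + |B| - |A∩B| = 48 + 49 - 44 = 53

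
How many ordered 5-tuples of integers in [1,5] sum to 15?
Coefficient of x^15 in (x + x² + ... + x^5)^5. By inclusion-exclusion on dice exceeding 5: Σ_j (-1)^j C(5,j)·C(15-1-5j, 4) = C(5,0)·C(14,4) - C(5,1)·C(9,4) + C(5,2)·C(4,4) = 1·1001 - 5·126 + 10·1 = 381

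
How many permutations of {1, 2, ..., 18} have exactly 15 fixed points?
Choose the 15 fixed points C(18,15) = 816, derange the rest: !3 = Σ_{j=0}^{3} (-1)^j·3!/j! = 6 - 6 + 3 - 1 = 2. Product = 816 × 2 = 1632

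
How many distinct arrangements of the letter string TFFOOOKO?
8! / (1! × 1! × 2! × 4!) = 840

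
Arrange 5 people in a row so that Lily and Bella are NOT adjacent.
Total - adjacent = 5! - (5-1)!×2 = 120 - 48 = 72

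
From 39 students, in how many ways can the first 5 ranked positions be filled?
P(39,5) = 39!/(39-5)! = 69090840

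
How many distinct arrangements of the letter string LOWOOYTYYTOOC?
13! / (5! × 1! × 1! × 1! × 2! × 3!) = 4324320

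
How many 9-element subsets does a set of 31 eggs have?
C(31,9) = 31!/(9!×22!) = 20160075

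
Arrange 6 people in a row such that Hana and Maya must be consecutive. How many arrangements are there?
Treat the 2 as one block: (6-2+1)! × 2! = 120 × 2 = 240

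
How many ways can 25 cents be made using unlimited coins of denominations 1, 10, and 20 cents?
Coefficient of x^25 in 1/(1-x^1) · 1/(1-x^10) · 1/(1-x^20). Case on j = number of 20-cent coins (j = 0..1); remainder r = 25 - 20j is made from {1,10} in ⌊r/10⌋+1 ways. r = 25, 5 → 3 + 1 = 4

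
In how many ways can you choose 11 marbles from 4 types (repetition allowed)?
C(11+4-1, 4-1) = C(14, 3) = 364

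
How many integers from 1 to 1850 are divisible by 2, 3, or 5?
⌊1850/2⌋+⌊1850/3⌋+⌊1850/5⌋ - ⌊1850/6⌋-⌊1850/10⌋-⌊1850/15⌋ + ⌊1850/30⌋ = 925+616+370 - 308-185-123 + 61 = 1356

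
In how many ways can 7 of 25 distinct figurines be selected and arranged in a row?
P(25,7) = 25!/(25-7)! = 2422728000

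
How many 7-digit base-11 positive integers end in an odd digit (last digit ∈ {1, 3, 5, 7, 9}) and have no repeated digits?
Last∈{1,3,5,7,9}. Last=0: 0. Last nonzero: 5×9×P(9,5) = 680400. Total = 680400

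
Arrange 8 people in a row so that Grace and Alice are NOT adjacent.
Total - adjacent = 8! - (8-1)!×2 = 40320 - 10080 = 30240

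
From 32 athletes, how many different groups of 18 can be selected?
C(32,18) = 32!/(18!×14!) = 471435600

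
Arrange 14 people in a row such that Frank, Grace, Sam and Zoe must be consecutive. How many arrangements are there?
Treat the 4 as one block: (14-4+1)! × 4! = 39916800 × 24 = 958003200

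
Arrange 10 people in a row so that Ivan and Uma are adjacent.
Treat as block: (10-1)! × 2! = 362880 × 2 = 725760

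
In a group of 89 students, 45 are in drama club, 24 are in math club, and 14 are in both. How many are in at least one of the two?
|A∪B| = |A| + |B| - |A∩B| = 45 + 24 - 14 = 55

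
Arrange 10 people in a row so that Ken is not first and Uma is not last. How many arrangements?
By inclusion-exclusion: 10! - 2×(10-1)! + (10-2)! = 3628800 - 725760 + 40320 = 2943360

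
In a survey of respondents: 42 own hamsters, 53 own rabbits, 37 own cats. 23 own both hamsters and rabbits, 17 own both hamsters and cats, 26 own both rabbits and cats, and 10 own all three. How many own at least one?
|A∪B∪C| = 42+53+37-23-17-26+10 = 76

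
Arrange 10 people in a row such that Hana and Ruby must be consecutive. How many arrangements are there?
Treat the 2 as one block: (10-2+1)! × 2! = 362880 × 2 = 725760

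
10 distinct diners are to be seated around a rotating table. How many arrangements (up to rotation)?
Circular: fix one position, arrange the rest. (10-1)! = 362880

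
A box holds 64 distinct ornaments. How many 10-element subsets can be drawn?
C(64,10) = 64!/(10!×54!) = 151473214816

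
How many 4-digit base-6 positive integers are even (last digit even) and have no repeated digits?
Last∈{0,2,4}. Last=0: 60. Last nonzero: 2×4×P(4,2) = 96. Total = 156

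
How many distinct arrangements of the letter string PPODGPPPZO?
10! / (1! × 1! × 2! × 5! × 1!) = 15120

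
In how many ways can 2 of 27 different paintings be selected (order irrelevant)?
C(27,2) = 27!/(2!×25!) = 351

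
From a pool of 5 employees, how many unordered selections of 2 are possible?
C(5,2) = 5!/(2!×3!) = 10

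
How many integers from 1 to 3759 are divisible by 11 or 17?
⌊3759/11⌋ + ⌊3759/17⌋ - ⌊3759/187⌋ = 341 + 221 - 20 = 542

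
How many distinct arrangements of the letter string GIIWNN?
6! / (2! × 2! × 1! × 1!) = 180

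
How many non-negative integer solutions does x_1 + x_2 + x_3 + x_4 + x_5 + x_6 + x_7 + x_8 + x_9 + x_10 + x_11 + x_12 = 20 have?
C(20+12-1, 12-1) = C(31, 11) = 84672315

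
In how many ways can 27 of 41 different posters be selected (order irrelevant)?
C(41,27) = 41!/(27!×14!) = 35240152720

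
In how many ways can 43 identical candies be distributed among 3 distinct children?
C(43+3-1, 3-1) = C(45, 2) = 990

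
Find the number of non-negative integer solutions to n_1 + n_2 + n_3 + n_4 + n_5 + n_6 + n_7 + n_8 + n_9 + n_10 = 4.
C(4+10-1, 10-1) = C(13, 9) = 715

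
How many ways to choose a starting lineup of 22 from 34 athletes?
C(34,22) = 34!/(22!×12!) = 548354040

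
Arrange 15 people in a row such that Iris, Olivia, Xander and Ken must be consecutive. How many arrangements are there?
Treat the 4 as one block: (15-4+1)! × 4! = 479001600 × 24 = 11496038400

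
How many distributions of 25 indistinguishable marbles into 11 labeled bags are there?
C(25+11-1, 11-1) = C(35, 10) = 183579396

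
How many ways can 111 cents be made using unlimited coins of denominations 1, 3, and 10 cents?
Coefficient of x^111 in 1/(1-x^1) · 1/(1-x^3) · 1/(1-x^10). Case on j = number of 10-cent coins (j = 0..11); remainder r = 111 - 10j is made from {1,3} in ⌊r/3⌋+1 ways. r = 111, 101, 91, 81, 71, 61, 51, 41, 31, 21, 11, 1 → 38 + 34 + 31 + 28 + 24 + 21 + 18 + 14 + 11 + 8 + 4 + 1 = 232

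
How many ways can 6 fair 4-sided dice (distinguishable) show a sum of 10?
Coefficient of x^10 in (x + x² + ... + x^4)^6. By inclusion-exclusion on dice exceeding 4: Σ_j (-1)^j C(6,j)·C(10-1-4j, 5) = C(6,0)·C(9,5) - C(6,1)·C(5,5) = 1·126 - 6·1 = 120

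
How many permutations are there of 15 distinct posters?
15! = 1307674368000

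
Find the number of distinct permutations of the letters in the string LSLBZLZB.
8! / (2! × 1! × 2! × 3!) = 1680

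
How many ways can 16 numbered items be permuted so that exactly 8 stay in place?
Choose the 8 fixed points C(16,8) = 12870, derange the rest: !8 = Σ_{j=0}^{8} (-1)^j·8!/j! = 40320 - 40320 + 20160 - 6720 + 1680 - 336 + 56 - 8 + 1 = 14833. Product = 12870 × 14833 = 190900710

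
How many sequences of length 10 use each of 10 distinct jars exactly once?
10! = 3628800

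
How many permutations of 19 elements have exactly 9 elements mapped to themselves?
Choose the 9 fixed points C(19,9) = 92378, derange the rest: !10 = Σ_{j=0}^{10} (-1)^j·10!/j! = 3628800 - 3628800 + 1814400 - 604800 + 151200 - 30240 + 5040 - 720 + 90 - 10 + 1 = 1334961. Product = 92378 × 1334961 = 123321027258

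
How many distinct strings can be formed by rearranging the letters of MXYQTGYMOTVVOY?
14! / (3! × 1! × 1! × 1! × 2! × 2! × 2! × 2!) = 908107200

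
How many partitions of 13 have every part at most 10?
Let r_j(i) = number of partitions of i into parts ≤ j, for i = 0..13. r_1(i) = 1 for all i; r_j(i) = r_{j-1}(i) + r_j(i-j). Rows j = 2..10: ≤2: 1 1 2 2 3 3 4 4 5 5 6 6 7 7; ≤3: 1 1 2 3 4 5 7 8 10 12 14 16 19 21; ≤4: 1 1 2 3 5 6 9 11 15 18 23 27 34 39; ≤5: 1 1 2 3 5 7 10 13 18 23 30 37 47 57; ≤6: 1 1 2 3 5 7 11 14 20 26 35 44 58 71; ≤7: 1 1 2 3 5 7 11 15 21 28 38 49 65 82; ≤8: 1 1 2 3 5 7 11 15 22 29 40 52 70 89; ≤9: 1 1 2 3 5 7 11 15 22 30 41 54 73 94; ≤10: 1 1 2 3 5 7 11 15 22 30 42 55 75 97. r_10(13) = 97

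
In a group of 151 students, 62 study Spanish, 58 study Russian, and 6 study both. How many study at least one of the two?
|A∪B| = |A| + |B| - |A∩B| = 62 + 58 - 6 = 114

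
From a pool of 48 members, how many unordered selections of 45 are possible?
C(48,45) = 48!/(45!×3!) = 17296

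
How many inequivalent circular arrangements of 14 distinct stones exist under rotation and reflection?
(14-1)!/2 = 6227020800/2 = 3113510400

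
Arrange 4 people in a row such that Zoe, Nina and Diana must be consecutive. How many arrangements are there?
Treat the 3 as one block: (4-3+1)! × 3! = 2 × 6 = 12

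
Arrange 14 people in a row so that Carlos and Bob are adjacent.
Treat as block: (14-1)! × 2! = 6227020800 × 2 = 12454041600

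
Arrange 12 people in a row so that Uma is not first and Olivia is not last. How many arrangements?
By inclusion-exclusion: 12! - 2×(12-1)! + (12-2)! = 479001600 - 79833600 + 3628800 = 402796800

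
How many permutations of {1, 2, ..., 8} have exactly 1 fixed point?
Choose the 1 fixed point C(8,1) = 8, derange the rest: !7 = Σ_{j=0}^{7} (-1)^j·7!/j! = 5040 - 5040 + 2520 - 840 + 210 - 42 + 7 - 1 = 1854. Product = 8 × 1854 = 14832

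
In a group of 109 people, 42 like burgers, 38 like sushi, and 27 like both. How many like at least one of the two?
|A∪B| = |A| + |B| - |A∩B| = 42 + 38 - 27 = 53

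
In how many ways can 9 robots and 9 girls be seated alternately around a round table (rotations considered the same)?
Fix one of the robots: (9-1)! ways for the remaining robots, × 9! ways for the girls = 40320 × 362880 = 14631321600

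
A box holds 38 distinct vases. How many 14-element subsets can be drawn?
C(38,14) = 38!/(14!×24!) = 9669554100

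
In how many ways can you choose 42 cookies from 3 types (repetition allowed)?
C(42+3-1, 3-1) = C(44, 2) = 946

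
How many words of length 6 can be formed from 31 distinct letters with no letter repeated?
P(31,6) = 31!/(31-6)! = 530122320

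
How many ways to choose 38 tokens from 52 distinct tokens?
C(52,38) = 52!/(38!×14!) = 1768966344600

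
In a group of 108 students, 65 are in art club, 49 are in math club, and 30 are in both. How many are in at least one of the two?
|A∪B| = |A| + |B| - |A∩B| = 65 + 49 - 30 = 84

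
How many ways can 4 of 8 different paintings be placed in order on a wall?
P(8,4) = 8!/(8-4)! = 1680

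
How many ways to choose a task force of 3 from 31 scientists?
C(31,3) = 31!/(3!×28!) = 4495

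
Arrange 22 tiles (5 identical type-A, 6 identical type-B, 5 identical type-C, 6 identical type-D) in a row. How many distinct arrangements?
22! / (5! × 6! × 5! × 6!) = 150570227808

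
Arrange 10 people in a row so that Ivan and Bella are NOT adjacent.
Total - adjacent = 10! - (10-1)!×2 = 3628800 - 725760 = 2903040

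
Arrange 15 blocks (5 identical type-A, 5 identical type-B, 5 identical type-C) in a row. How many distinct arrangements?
15! / (5! × 5! × 5!) = 756756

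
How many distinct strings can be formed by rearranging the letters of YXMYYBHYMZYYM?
13! / (1! × 6! × 1! × 1! × 3! × 1!) = 1441440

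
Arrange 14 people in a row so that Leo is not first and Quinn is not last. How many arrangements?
By inclusion-exclusion: 14! - 2×(14-1)! + (14-2)! = 87178291200 - 12454041600 + 479001600 = 75203251200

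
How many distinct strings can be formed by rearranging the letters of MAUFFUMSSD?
10! / (2! × 2! × 2! × 1! × 1! × 2!) = 226800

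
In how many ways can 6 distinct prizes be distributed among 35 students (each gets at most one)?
P(35,6) = 35!/(35-6)! = 1168675200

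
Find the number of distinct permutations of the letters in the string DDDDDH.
6! / (5! × 1!) = 6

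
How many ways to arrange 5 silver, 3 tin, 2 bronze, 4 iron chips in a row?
14! / (5! × 3! × 2! × 4!) = 2522520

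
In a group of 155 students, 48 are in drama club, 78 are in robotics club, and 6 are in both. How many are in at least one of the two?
|A∪B| = |A| + |B| - |A∩B| = 48 + 78 - 6 = 120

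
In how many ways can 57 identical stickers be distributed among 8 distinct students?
C(57+8-1, 8-1) = C(64, 7) = 621216192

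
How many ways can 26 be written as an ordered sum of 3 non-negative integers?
C(26+3-1, 3-1) = C(28, 2) = 378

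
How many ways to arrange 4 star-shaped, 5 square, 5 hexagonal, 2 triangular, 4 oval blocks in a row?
20! / (4! × 5! × 5! × 2! × 4!) = 146659312800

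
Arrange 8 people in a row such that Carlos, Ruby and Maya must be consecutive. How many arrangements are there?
Treat the 3 as one block: (8-3+1)! × 3! = 720 × 6 = 4320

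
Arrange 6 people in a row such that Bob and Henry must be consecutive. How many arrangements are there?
Treat the 2 as one block: (6-2+1)! × 2! = 120 × 2 = 240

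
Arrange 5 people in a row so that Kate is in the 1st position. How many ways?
Fix one position: (5-1)! = 24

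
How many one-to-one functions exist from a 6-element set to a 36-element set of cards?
P(36,6) = 36!/(36-6)! = 1402410240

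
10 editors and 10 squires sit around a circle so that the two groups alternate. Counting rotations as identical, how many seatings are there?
Fix one of the editors: (10-1)! ways for the remaining editors, × 10! ways for the squires = 362880 × 3628800 = 1316818944000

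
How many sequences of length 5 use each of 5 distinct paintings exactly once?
5! = 120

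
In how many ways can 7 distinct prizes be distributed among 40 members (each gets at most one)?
P(40,7) = 40!/(40-7)! = 93963542400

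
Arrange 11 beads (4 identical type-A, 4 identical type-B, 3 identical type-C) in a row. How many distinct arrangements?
11! / (4! × 4! × 3!) = 11550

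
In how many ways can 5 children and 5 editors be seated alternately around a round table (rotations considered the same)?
Fix one of the children: (5-1)! ways for the remaining children, × 5! ways for the editors = 24 × 120 = 2880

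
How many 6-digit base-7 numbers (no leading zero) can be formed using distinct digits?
First digit: 6 choices (nonzero). Then descending: 6 × 6 × 5 × 4 × 3 × 2 = 4320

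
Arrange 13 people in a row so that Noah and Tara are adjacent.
Treat as block: (13-1)! × 2! = 479001600 × 2 = 958003200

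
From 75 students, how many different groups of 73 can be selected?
C(75,73) = 75!/(73!×2!) = 2775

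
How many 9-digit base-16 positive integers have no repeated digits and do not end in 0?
Last digit: 15 nonzero choices. First digit: 14 (nonzero, ≠last). Middle 7: P(14,7) = 17297280. Total = 3632428800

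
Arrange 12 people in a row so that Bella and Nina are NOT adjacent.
Total - adjacent = 12! - (12-1)!×2 = 479001600 - 79833600 = 399168000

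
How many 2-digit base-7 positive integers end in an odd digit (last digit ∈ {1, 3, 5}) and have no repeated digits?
Last∈{1,3,5}. Last=0: 0. Last nonzero: 3×5×P(5,0) = 15. Total = 15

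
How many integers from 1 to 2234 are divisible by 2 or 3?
⌊2234/2⌋ + ⌊2234/3⌋ - ⌊2234/6⌋ = 1117 + 744 - 372 = 1489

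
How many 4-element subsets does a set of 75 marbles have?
C(75,4) = 75!/(4!×71!) = 1215450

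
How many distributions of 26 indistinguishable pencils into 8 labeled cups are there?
C(26+8-1, 8-1) = C(33, 7) = 4272048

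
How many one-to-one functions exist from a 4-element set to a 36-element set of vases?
P(36,4) = 36!/(36-4)! = 1413720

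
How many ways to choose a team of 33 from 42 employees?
C(42,33) = 42!/(33!×9!) = 445891810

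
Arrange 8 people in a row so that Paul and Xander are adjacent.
Treat as block: (8-1)! × 2! = 5040 × 2 = 10080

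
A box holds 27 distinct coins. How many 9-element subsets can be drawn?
C(27,9) = 27!/(9!×18!) = 4686825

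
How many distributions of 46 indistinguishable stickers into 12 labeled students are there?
C(46+12-1, 12-1) = C(57, 11) = 184509266760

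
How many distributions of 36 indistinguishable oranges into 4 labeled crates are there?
C(36+4-1, 4-1) = C(39, 3) = 9139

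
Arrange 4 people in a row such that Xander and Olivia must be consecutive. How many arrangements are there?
Treat the 2 as one block: (4-2+1)! × 2! = 6 × 2 = 12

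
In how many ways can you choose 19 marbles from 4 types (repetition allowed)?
C(19+4-1, 4-1) = C(22, 3) = 1540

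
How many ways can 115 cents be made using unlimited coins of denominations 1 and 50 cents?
Coefficient of x^115 in 1/(1-x^1) · 1/(1-x^50). Use j coins of 50 for j = 0..⌊115/50⌋ = 2, the rest in 1s: 2 + 1 = 3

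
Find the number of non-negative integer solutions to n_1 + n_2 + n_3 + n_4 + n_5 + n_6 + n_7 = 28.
C(28+7-1, 7-1) = C(34, 6) = 1344904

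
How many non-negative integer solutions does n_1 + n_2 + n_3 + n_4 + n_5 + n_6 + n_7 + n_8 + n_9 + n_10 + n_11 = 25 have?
C(25+11-1, 11-1) = C(35, 10) = 183579396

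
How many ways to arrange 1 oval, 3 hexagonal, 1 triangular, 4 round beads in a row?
9! / (1! × 3! × 1! × 4!) = 2520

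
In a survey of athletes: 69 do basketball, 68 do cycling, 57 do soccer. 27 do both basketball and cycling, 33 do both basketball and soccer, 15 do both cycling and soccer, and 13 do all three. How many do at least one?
|A∪B∪C| = 69+68+57-27-33-15+13 = 132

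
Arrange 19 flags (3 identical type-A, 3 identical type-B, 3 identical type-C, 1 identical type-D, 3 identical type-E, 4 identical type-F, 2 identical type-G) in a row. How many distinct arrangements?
19! / (3! × 3! × 3! × 1! × 3! × 4! × 2!) = 1955457504000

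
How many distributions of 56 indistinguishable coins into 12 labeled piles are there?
C(56+12-1, 12-1) = C(67, 11) = 1285063345176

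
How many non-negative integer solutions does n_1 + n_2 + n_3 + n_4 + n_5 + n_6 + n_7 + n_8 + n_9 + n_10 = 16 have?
C(16+10-1, 10-1) = C(25, 9) = 2042975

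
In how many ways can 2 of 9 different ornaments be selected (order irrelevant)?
C(9,2) = 9!/(2!×7!) = 36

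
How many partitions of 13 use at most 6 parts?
By conjugation, equals partitions of 13 into parts ≤ 6. Let r_j(i) = number of partitions of i into parts ≤ j, for i = 0..13. r_1(i) = 1 for all i; r_j(i) = r_{j-1}(i) + r_j(i-j). Rows j = 2..6: ≤2: 1 1 2 2 3 3 4 4 5 5 6 6 7 7; ≤3: 1 1 2 3 4 5 7 8 10 12 14 16 19 21; ≤4: 1 1 2 3 5 6 9 11 15 18 23 27 34 39; ≤5: 1 1 2 3 5 7 10 13 18 23 30 37 47 57; ≤6: 1 1 2 3 5 7 11 14 20 26 35 44 58 71. r_6(13) = 71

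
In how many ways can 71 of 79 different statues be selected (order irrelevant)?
C(79,71) = 79!/(71!×8!) = 26088783435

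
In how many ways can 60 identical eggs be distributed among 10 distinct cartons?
C(60+10-1, 10-1) = C(69, 9) = 56672074888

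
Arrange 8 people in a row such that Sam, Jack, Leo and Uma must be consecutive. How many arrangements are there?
Treat the 4 as one block: (8-4+1)! × 4! = 120 × 24 = 2880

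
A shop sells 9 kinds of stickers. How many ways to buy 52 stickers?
C(52+9-1, 9-1) = C(60, 8) = 2558620845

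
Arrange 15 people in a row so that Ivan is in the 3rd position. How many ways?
Fix one position: (15-1)! = 87178291200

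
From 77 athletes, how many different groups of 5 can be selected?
C(77,5) = 77!/(5!×72!) = 19757815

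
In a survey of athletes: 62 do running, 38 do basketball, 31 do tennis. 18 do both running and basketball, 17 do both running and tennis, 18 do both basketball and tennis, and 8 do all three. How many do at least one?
|A∪B∪C| = 62+38+31-18-17-18+8 = 86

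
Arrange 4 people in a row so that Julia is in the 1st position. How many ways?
Fix one position: (4-1)! = 6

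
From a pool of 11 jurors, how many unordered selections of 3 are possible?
C(11,3) = 11!/(3!×8!) = 165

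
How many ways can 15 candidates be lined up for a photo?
15! = 1307674368000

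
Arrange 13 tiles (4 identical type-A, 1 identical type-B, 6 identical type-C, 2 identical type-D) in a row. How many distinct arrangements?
13! / (4! × 1! × 6! × 2!) = 180180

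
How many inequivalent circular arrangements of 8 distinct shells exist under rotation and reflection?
(8-1)!/2 = 5040/2 = 2520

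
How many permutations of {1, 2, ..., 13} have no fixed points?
!13 = Σ_{j=0}^{13} (-1)^j·13!/j! = 6227020800 - 6227020800 + 3113510400 - 1037836800 + 259459200 - 51891840 + 8648640 - 1235520 + 154440 - 17160 + 1716 - 156 + 13 - 1 = 2290792932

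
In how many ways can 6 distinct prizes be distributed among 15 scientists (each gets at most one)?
P(15,6) = 15!/(15-6)! = 3603600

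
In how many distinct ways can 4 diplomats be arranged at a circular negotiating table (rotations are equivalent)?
Circular: fix one position, arrange the rest. (4-1)! = 6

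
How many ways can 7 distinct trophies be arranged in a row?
7! = 5040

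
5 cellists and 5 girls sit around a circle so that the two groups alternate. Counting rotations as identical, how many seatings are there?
Fix one of the cellists: (5-1)! ways for the remaining cellists, × 5! ways for the girls = 24 × 120 = 2880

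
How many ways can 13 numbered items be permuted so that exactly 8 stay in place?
Choose the 8 fixed points C(13,8) = 1287, derange the rest: !5 = Σ_{j=0}^{5} (-1)^j·5!/j! = 120 - 120 + 60 - 20 + 5 - 1 = 44. Product = 1287 × 44 = 56628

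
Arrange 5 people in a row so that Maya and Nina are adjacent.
Treat as block: (5-1)! × 2! = 24 × 2 = 48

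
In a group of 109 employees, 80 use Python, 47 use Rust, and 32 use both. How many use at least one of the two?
|A∪B| = |A| + |B| - |A∩B| = 80 + 47 - 32 = 95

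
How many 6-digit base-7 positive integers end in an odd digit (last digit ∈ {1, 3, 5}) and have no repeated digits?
Last∈{1,3,5}. Last=0: 0. Last nonzero: 3×5×P(5,4) = 1800. Total = 1800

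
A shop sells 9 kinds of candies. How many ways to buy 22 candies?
C(22+9-1, 9-1) = C(30, 8) = 5852925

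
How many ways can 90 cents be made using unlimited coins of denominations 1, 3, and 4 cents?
Coefficient of x^90 in 1/(1-x^1) · 1/(1-x^3) · 1/(1-x^4). Case on j = number of 4-cent coins (j = 0..22); remainder r = 90 - 4j is made from {1,3} in ⌊r/3⌋+1 ways. r = 90, 86, 82, 78, 74, 70, 66, 62, 58, 54, 50, 46, 42, 38, 34, 30, 26, 22, 18, 14, 10, 6, 2 → 31 + 29 + 28 + 27 + 25 + 24 + 23 + 21 + 20 + 19 + 17 + 16 + 15 + 13 + 12 + 11 + 9 + 8 + 7 + 5 + 4 + 3 + 1 = 368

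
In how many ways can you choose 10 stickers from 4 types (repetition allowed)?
C(10+4-1, 4-1) = C(13, 3) = 286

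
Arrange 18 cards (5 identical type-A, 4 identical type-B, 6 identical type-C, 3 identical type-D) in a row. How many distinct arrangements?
18! / (5! × 4! × 6! × 3!) = 514594080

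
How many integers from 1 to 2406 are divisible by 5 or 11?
⌊2406/5⌋ + ⌊2406/11⌋ - ⌊2406/55⌋ = 481 + 218 - 43 = 656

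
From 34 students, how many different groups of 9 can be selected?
C(34,9) = 34!/(9!×25!) = 52451256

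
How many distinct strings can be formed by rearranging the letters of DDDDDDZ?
7! / (6! × 1!) = 7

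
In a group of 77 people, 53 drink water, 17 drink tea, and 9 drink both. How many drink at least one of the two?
|A∪B| = |A| + |B| - |A∩B| = 53 + 17 - 9 = 61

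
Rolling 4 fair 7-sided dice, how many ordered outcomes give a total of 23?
Coefficient of x^23 in (x + x² + ... + x^7)^4. By inclusion-exclusion on dice exceeding 7: Σ_j (-1)^j C(4,j)·C(23-1-7j, 3) = C(4,0)·C(22,3) - C(4,1)·C(15,3) + C(4,2)·C(8,3) = 1·1540 - 4·455 + 6·56 = 56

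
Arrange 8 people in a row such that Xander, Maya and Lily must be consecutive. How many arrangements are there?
Treat the 3 as one block: (8-3+1)! × 3! = 720 × 6 = 4320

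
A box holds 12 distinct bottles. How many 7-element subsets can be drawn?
C(12,7) = 12!/(7!×5!) = 792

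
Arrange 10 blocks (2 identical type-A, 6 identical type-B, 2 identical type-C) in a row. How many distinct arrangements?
10! / (2! × 6! × 2!) = 1260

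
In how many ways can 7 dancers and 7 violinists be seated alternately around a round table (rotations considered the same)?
Fix one of the dancers: (7-1)! ways for the remaining dancers, × 7! ways for the violinists = 720 × 5040 = 3628800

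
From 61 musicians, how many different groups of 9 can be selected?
C(61,9) = 61!/(9!×52!) = 17341763505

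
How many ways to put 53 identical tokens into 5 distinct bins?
C(53+5-1, 5-1) = C(57, 4) = 395010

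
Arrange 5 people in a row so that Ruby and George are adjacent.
Treat as block: (5-1)! × 2! = 24 × 2 = 48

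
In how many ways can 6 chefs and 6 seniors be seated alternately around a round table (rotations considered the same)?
Fix one of the chefs: (6-1)! ways for the remaining chefs, × 6! ways for the seniors = 120 × 720 = 86400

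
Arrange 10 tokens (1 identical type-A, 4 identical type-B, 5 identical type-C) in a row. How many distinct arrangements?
10! / (1! × 4! × 5!) = 1260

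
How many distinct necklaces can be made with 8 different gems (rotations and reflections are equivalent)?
(8-1)!/2 = 5040/2 = 2520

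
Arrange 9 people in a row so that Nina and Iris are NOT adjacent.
Total - adjacent = 9! - (9-1)!×2 = 362880 - 80640 = 282240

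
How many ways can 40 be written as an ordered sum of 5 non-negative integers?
C(40+5-1, 5-1) = C(44, 4) = 135751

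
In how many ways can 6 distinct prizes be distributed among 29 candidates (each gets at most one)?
P(29,6) = 29!/(29-6)! = 342014400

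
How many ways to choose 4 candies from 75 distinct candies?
C(75,4) = 75!/(4!×71!) = 1215450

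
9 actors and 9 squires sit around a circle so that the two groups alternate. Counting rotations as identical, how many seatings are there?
Fix one of the actors: (9-1)! ways for the remaining actors, × 9! ways for the squires = 40320 × 362880 = 14631321600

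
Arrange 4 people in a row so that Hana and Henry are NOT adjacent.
Total - adjacent = 4! - (4-1)!×2 = 24 - 12 = 12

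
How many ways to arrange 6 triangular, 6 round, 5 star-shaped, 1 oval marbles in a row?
18! / (6! × 6! × 5! × 1!) = 102918816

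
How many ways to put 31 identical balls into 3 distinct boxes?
C(31+3-1, 3-1) = C(33, 2) = 528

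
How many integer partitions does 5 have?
Pentagonal recurrence p(n) = p(n-1) + p(n-2) - p(n-5) - p(n-7) + p(n-12) + p(n-15) - ... gives p(0..4) = 1, 1, 2, 3, 5. p(5) = p(4) + p(3) - p(0) = 5 + 3 - 1 = 7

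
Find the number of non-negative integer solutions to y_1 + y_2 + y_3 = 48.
C(48+3-1, 3-1) = C(50, 2) = 1225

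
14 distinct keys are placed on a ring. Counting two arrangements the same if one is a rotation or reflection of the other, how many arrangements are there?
(14-1)!/2 = 6227020800/2 = 3113510400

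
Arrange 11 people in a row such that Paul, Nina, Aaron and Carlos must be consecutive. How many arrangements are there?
Treat the 4 as one block: (11-4+1)! × 4! = 40320 × 24 = 967680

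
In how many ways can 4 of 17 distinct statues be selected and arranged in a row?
P(17,4) = 17!/(17-4)! = 57120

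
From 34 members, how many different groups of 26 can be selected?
C(34,26) = 34!/(26!×8!) = 18156204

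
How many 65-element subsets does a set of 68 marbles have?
C(68,65) = 68!/(65!×3!) = 50116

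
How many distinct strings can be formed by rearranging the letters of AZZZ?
4! / (1! × 3!) = 4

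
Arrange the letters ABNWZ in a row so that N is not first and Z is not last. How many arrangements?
By inclusion-exclusion: 5! - 2×(5-1)! + (5-2)! = 120 - 48 + 6 = 78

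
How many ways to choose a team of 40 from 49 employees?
C(49,40) = 49!/(40!×9!) = 2054455634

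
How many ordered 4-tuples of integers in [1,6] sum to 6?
Coefficient of x^6 in (x + x² + ... + x^6)^4. By inclusion-exclusion on dice exceeding 6: Σ_j (-1)^j C(4,j)·C(6-1-6j, 3) = C(4,0)·C(5,3) = 1·10 = 10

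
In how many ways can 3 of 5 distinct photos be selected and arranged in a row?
P(5,3) = 5!/(5-3)! = 60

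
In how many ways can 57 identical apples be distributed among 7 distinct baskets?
C(57+7-1, 7-1) = C(63, 6) = 67945521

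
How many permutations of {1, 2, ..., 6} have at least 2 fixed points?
Exactly j fixed points: C(6,j)·!(6-j); sum over j ≥ 2 (derangement numbers via !m = (m-1)·(!(m-1) + !(m-2)): !0..!4 = 1, 0, 1, 2, 9). Σ_{j=2}^{6} C(6,j)·!(6-j) = C(6,2)·!4 + C(6,3)·!3 + C(6,4)·!2 + C(6,5)·!1 + C(6,6)·!0 = 15·9 + 20·2 + 15·1 + 6·0 + 1·1 = 191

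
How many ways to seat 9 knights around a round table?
Circular: fix one position, arrange the rest. (9-1)! = 40320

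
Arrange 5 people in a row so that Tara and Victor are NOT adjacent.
Total - adjacent = 5! - (5-1)!×2 = 120 - 48 = 72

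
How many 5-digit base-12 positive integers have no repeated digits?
First digit: 11 choices (nonzero). Then descending: 11 × 11 × 10 × 9 × 8 = 87120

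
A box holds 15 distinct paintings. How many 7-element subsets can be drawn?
C(15,7) = 15!/(7!×8!) = 6435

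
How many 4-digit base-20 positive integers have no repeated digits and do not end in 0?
Last digit: 19 nonzero choices. First digit: 18 (nonzero, ≠last). Middle 2: P(18,2) = 306. Total = 104652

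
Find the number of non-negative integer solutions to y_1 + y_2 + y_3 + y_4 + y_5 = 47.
C(47+5-1, 5-1) = C(51, 4) = 249900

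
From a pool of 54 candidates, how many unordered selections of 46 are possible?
C(54,46) = 54!/(46!×8!) = 1040465790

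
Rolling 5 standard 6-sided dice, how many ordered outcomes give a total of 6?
Coefficient of x^6 in (x + x² + ... + x^6)^5. By inclusion-exclusion on dice exceeding 6: Σ_j (-1)^j C(5,j)·C(6-1-6j, 4) = C(5,0)·C(5,4) = 1·5 = 5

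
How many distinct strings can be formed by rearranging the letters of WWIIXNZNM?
9! / (1! × 2! × 1! × 1! × 2! × 2!) = 45360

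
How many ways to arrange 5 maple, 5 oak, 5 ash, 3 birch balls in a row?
18! / (5! × 5! × 5! × 3!) = 617512896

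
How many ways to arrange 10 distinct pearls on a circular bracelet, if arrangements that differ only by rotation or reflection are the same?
(10-1)!/2 = 362880/2 = 181440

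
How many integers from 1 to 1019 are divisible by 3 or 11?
⌊1019/3⌋ + ⌊1019/11⌋ - ⌊1019/33⌋ = 339 + 92 - 30 = 401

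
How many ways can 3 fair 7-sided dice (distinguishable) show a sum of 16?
Coefficient of x^16 in (x + x² + ... + x^7)^3. By inclusion-exclusion on dice exceeding 7: Σ_j (-1)^j C(3,j)·C(16-1-7j, 2) = C(3,0)·C(15,2) - C(3,1)·C(8,2) = 1·105 - 3·28 = 21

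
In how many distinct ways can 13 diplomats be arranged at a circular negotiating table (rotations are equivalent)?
Circular: fix one position, arrange the rest. (13-1)! = 479001600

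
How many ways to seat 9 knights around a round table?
Circular: fix one position, arrange the rest. (9-1)! = 40320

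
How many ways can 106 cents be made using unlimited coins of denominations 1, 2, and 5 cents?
Coefficient of x^106 in 1/(1-x^1) · 1/(1-x^2) · 1/(1-x^5). Case on j = number of 5-cent coins (j = 0..21); remainder r = 106 - 5j is made from {1,2} in ⌊r/2⌋+1 ways. r = 106, 101, 96, 91, 86, 81, 76, 71, 66, 61, 56, 51, 46, 41, 36, 31, 26, 21, 16, 11, 6, 1 → 54 + 51 + 49 + 46 + 44 + 41 + 39 + 36 + 34 + 31 + 29 + 26 + 24 + 21 + 19 + 16 + 14 + 11 + 9 + 6 + 4 + 1 = 605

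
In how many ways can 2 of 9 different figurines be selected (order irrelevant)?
C(9,2) = 9!/(2!×7!) = 36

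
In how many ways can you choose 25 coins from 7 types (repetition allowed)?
C(25+7-1, 7-1) = C(31, 6) = 736281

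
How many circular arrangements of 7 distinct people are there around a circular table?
Circular: fix one position, arrange the rest. (7-1)! = 720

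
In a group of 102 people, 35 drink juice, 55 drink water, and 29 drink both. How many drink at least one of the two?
|A∪B| = |A| + |B| - |A∩B| = 35 + 55 - 29 = 61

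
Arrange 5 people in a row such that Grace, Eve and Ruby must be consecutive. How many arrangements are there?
Treat the 3 as one block: (5-3+1)! × 3! = 6 × 6 = 36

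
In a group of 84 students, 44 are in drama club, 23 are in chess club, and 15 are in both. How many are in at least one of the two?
|A∪B| = |A| + |B| - |A∩B| = 44 + 23 - 15 = 52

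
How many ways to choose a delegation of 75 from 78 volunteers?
C(78,75) = 78!/(75!×3!) = 76076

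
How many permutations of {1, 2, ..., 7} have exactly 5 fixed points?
Choose the 5 fixed points C(7,5) = 21, derange the rest: !2 = Σ_{j=0}^{2} (-1)^j·2!/j! = 2 - 2 + 1 = 1. Product = 21 × 1 = 21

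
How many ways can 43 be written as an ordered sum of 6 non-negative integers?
C(43+6-1, 6-1) = C(48, 5) = 1712304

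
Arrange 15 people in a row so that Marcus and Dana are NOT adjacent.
Total - adjacent = 15! - (15-1)!×2 = 1307674368000 - 174356582400 = 1133317785600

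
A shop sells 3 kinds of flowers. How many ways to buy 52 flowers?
C(52+3-1, 3-1) = C(54, 2) = 1431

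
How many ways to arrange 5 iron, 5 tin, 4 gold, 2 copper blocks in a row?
16! / (5! × 5! × 4! × 2!) = 30270240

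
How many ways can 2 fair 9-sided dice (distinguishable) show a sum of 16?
Coefficient of x^16 in (x + x² + ... + x^9)^2. By inclusion-exclusion on dice exceeding 9: Σ_j (-1)^j C(2,j)·C(16-1-9j, 1) = C(2,0)·C(15,1) - C(2,1)·C(6,1) = 1·15 - 2·6 = 3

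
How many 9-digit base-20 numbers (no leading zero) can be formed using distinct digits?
First digit: 19 choices (nonzero). Then descending: 19 × 19 × 18 × 17 × 16 × 15 × 14 × 13 × 12 = 57901858560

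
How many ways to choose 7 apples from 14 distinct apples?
C(14,7) = 14!/(7!×7!) = 3432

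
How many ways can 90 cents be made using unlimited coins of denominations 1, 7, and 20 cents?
Coefficient of x^90 in 1/(1-x^1) · 1/(1-x^7) · 1/(1-x^20). Case on j = number of 20-cent coins (j = 0..4); remainder r = 90 - 20j is made from {1,7} in ⌊r/7⌋+1 ways. r = 90, 70, 50, 30, 10 → 13 + 11 + 8 + 5 + 2 = 39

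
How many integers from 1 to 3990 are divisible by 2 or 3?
⌊3990/2⌋ + ⌊3990/3⌋ - ⌊3990/6⌋ = 1995 + 1330 - 665 = 2660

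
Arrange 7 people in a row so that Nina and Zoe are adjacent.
Treat as block: (7-1)! × 2! = 720 × 2 = 1440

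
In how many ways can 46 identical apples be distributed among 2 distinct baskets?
C(46+2-1, 2-1) = C(47, 1) = 47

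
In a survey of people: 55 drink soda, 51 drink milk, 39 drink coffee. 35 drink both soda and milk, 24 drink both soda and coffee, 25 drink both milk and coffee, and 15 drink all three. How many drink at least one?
|A∪B∪C| = 55+51+39-35-24-25+15 = 76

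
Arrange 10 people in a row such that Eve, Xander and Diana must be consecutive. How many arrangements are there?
Treat the 3 as one block: (10-3+1)! × 3! = 40320 × 6 = 241920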